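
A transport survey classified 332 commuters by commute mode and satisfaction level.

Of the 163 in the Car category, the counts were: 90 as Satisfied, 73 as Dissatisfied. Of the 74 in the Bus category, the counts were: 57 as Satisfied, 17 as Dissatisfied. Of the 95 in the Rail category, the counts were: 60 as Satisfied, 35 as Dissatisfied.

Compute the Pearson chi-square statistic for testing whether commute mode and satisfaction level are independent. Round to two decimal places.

Row totals: 163, 74, 95. Column totals: 207, 125. Grand total N = 332.
Expected counts (row total × column total / N):
  Car, Satisfied: 163×207/332 = 101.630
  Car, Dissatisfied: 163×125/332 = 61.370
  Bus, Satisfied: 74×207/332 = 46.139
  Bus, Dissatisfied: 74×125/332 = 27.861
  Rail, Satisfied: 95×207/332 = 59.232
  Rail, Dissatisfied: 95×125/332 = 35.768
Contributions (O − E)²/E:
  (90 − 101.630)²/101.630 = 1.3309
  (73 − 61.370)²/61.370 = 2.2040
  (57 − 46.139)²/46.139 = 2.5567
  (17 − 27.861)²/27.861 = 4.2339
  (60 − 59.232)²/59.232 = 0.0100
  (35 − 35.768)²/35.768 = 0.0165
χ² = 1.3309 + 2.2040 + 2.5567 + 4.2339 + 0.0100 + 0.0165 = 10.35

10.35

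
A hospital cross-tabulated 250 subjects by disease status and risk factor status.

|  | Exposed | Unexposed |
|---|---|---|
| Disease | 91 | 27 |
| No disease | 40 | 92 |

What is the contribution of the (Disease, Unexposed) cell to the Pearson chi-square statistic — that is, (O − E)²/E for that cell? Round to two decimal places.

Row total (Disease) = 118; column total (Unexposed) = 119; N = 250.
Expected count E = 118 × 119 / 250 = 56.168.
Contribution = (O − E)²/E = (27 − 56.168)² / 56.168 = 15.15.

15.15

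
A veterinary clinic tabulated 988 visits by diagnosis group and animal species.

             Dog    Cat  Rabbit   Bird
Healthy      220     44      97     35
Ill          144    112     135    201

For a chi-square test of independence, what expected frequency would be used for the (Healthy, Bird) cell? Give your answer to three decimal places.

Row total (Healthy) = 396; column total (Bird) = 236; grand total N = 988.
Expected count = (row total × column total) / N = 396 × 236 / 988 = 94.591.

94.591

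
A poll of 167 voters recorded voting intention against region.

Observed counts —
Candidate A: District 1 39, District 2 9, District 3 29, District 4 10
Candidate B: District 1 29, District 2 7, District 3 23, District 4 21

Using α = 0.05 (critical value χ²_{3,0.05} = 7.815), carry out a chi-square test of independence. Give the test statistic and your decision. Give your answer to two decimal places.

6.03; fail to reject H₀

Row totals: 87, 80. Column totals: 68, 16, 52, 31. Grand total N = 167.
Expected counts (row total × column total / N):
  Candidate A, District 1: 87×68/167 = 35.425
  Candidate A, District 2: 87×16/167 = 8.335
  Candidate A, District 3: 87×52/167 = 27.090
  Candidate A, District 4: 87×31/167 = 16.150
  Candidate B, District 1: 80×68/167 = 32.575
  Candidate B, District 2: 80×16/167 = 7.665
  Candidate B, District 3: 80×52/167 = 24.910
  Candidate B, District 4: 80×31/167 = 14.850
Contributions (O − E)²/E:
  (39 − 35.425)²/35.425 = 0.3608
  (9 − 8.335)²/8.335 = 0.0531
  (29 − 27.090)²/27.090 = 0.1347
  (10 − 16.150)²/16.150 = 2.3420
  (29 − 32.575)²/32.575 = 0.3923
  (7 − 7.665)²/7.665 = 0.0577
  (23 − 24.910)²/24.910 = 0.1465
  (21 − 14.850)²/14.850 = 2.5470
χ² = 0.3608 + 0.0531 + 0.1347 + 2.3420 + 0.3923 + 0.0577 + 0.1465 + 2.5470 = 6.03
df = (2−1)(4−1) = 3. Since 6.03 < 7.815, fail to reject the null hypothesis of independence at α = 0.05.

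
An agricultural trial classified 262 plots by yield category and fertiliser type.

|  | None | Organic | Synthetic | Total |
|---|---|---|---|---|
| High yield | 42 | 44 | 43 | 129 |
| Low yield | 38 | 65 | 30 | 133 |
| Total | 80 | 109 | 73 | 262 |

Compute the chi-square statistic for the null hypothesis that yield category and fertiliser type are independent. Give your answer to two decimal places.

Grand total N = 262.
Expected counts (row total × column total / N):
  High yield, None: 129×80/262 = 39.389
  High yield, Organic: 129×109/262 = 53.668
  High yield, Synthetic: 129×73/262 = 35.943
  Low yield, None: 133×80/262 = 40.611
  Low yield, Organic: 133×109/262 = 55.332
  Low yield, Synthetic: 133×73/262 = 37.057
Contributions (O − E)²/E:
  (42 − 39.389)²/39.389 = 0.1731
  (44 − 53.668)²/53.668 = 1.7416
  (43 − 35.943)²/35.943 = 1.3856
  (38 − 40.611)²/40.611 = 0.1679
  (65 − 55.332)²/55.332 = 1.6893
  (30 − 37.057)²/37.057 = 1.3439
χ² = 0.1731 + 1.7416 + 1.3856 + 0.1679 + 1.6893 + 1.3439 = 6.50

6.50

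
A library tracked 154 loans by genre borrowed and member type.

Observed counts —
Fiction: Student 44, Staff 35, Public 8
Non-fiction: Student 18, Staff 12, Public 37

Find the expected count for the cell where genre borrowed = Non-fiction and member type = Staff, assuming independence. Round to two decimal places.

20.45

Row total (Non-fiction) = 67; column total (Staff) = 47; grand total N = 154.
Expected count = (row total × column total) / N = 67 × 47 / 154 = 20.45.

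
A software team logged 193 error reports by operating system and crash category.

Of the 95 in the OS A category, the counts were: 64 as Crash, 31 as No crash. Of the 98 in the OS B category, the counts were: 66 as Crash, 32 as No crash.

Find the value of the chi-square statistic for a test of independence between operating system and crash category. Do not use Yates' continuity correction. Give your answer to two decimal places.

Row totals: 95, 98. Column totals: 130, 63. Grand total N = 193.
Expected counts (row total × column total / N):
  OS A, Crash: 95×130/193 = 63.990
  OS A, No crash: 95×63/193 = 31.010
  OS B, Crash: 98×130/193 = 66.010
  OS B, No crash: 98×63/193 = 31.990
Contributions (O − E)²/E:
  (64 − 63.990)²/63.990 = 0.0000
  (31 − 31.010)²/31.010 = 0.0000
  (66 − 66.010)²/66.010 = 0.0000
  (32 − 31.990)²/31.990 = 0.0000
χ² = 0.0000 + 0.0000 + 0.0000 + 0.0000 = 0.00

0.00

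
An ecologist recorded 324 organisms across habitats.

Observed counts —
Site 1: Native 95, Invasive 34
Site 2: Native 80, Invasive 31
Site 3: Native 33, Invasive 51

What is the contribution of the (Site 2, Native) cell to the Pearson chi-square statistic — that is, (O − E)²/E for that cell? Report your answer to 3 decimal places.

Row total (Site 2) = 111; column total (Native) = 208; N = 324.
Expected count E = 111 × 208 / 324 = 71.25926.
Contribution = (O − E)²/E = (80 − 71.25926)² / 71.25926 = 1.072.

1.072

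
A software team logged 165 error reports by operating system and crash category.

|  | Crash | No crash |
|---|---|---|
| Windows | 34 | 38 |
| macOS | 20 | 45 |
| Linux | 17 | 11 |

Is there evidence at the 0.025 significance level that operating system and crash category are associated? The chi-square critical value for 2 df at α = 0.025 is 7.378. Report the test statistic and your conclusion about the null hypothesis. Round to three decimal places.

8.074; reject H₀

Row totals: 72, 65, 28. Column totals: 71, 94. Grand total N = 165.
Expected counts (row total × column total / N):
  Windows, Crash: 72×71/165 = 30.9818
  Windows, No crash: 72×94/165 = 41.0182
  macOS, Crash: 65×71/165 = 27.9697
  macOS, No crash: 65×94/165 = 37.0303
  Linux, Crash: 28×71/165 = 12.0485
  Linux, No crash: 28×94/165 = 15.9515
Contributions (O − E)²/E:
  (34 − 30.9818)²/30.9818 = 0.2940
  (38 − 41.0182)²/41.0182 = 0.2221
  (20 − 27.9697)²/27.9697 = 2.2709
  (45 − 37.0303)²/37.0303 = 1.7152
  (17 − 12.0485)²/12.0485 = 2.0349
  (11 − 15.9515)²/15.9515 = 1.5370
χ² = 0.2940 + 0.2221 + 2.2709 + 1.7152 + 2.0349 + 1.5370 = 8.074
df = (3−1)(2−1) = 2. Since 8.074 > 7.378, reject the null hypothesis of independence at α = 0.025.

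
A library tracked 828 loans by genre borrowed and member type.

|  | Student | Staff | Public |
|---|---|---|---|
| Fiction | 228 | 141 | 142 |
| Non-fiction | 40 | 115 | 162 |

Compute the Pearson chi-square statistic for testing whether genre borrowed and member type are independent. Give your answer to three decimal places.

95.633

Row totals: 511, 317. Column totals: 268, 256, 304. Grand total N = 828.
Expected counts (row total × column total / N):
  Fiction, Student: 511×268/828 = 165.3961
  Fiction, Staff: 511×256/828 = 157.9903
  Fiction, Public: 511×304/828 = 187.6135
  Non-fiction, Student: 317×268/828 = 102.6039
  Non-fiction, Staff: 317×256/828 = 98.0097
  Non-fiction, Public: 317×304/828 = 116.3865
Contributions (O − E)²/E:
  (228 − 165.3961)²/165.3961 = 23.6961
  (141 − 157.9903)²/157.9903 = 1.8271
  (142 − 187.6135)²/187.6135 = 11.0898
  (40 − 102.6039)²/102.6039 = 38.1978
  (115 − 98.0097)²/98.0097 = 2.9453
  (162 − 116.3865)²/116.3865 = 17.8766
χ² = 23.6961 + 1.8271 + 11.0898 + 38.1978 + 2.9453 + 17.8766 = 95.633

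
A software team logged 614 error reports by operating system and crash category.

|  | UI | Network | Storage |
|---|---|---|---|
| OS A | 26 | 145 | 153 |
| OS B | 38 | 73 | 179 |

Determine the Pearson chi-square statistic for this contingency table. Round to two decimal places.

26.26

Row totals: 324, 290. Column totals: 64, 218, 332. Grand total N = 614.
Expected counts (row total × column total / N):
  OS A, UI: 324×64/614 = 33.772
  OS A, Network: 324×218/614 = 115.036
  OS A, Storage: 324×332/614 = 175.192
  OS B, UI: 290×64/614 = 30.228
  OS B, Network: 290×218/614 = 102.964
  OS B, Storage: 290×332/614 = 156.808
Contributions (O − E)²/E:
  (26 − 33.772)²/33.772 = 1.7886
  (145 − 115.036)²/115.036 = 7.8049
  (153 − 175.192)²/175.192 = 2.8111
  (38 − 30.228)²/30.228 = 1.9983
  (73 − 102.964)²/102.964 = 8.7200
  (179 − 156.808)²/156.808 = 3.1407
χ² = 1.7886 + 7.8049 + 2.8111 + 1.9983 + 8.7200 + 3.1407 = 26.26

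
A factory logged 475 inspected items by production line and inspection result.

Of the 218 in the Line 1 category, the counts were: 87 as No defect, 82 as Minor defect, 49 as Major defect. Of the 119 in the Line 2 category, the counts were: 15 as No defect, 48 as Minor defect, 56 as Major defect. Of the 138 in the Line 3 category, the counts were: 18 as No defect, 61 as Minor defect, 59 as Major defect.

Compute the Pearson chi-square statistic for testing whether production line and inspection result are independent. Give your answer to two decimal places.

Row totals: 218, 119, 138. Column totals: 120, 191, 164. Grand total N = 475.
Expected counts (row total × column total / N):
  Line 1, No defect: 218×120/475 = 55.074
  Line 1, Minor defect: 218×191/475 = 87.659
  Line 1, Major defect: 218×164/475 = 75.267
  Line 2, No defect: 119×120/475 = 30.063
  Line 2, Minor defect: 119×191/475 = 47.851
  Line 2, Major defect: 119×164/475 = 41.086
  Line 3, No defect: 138×120/475 = 34.863
  Line 3, Minor defect: 138×191/475 = 55.491
  Line 3, Major defect: 138×164/475 = 47.646
Contributions (O − E)²/E:
  (87 − 55.074)²/55.074 = 18.5073
  (82 − 87.659)²/87.659 = 0.3653
  (49 − 75.267)²/75.267 = 9.1668
  (15 − 30.063)²/30.063 = 7.5473
  (48 − 47.851)²/47.851 = 0.0005
  (56 − 41.086)²/41.086 = 5.4137
  (18 − 34.863)²/34.863 = 8.1565
  (61 − 55.491)²/55.491 = 0.5469
  (59 − 47.646)²/47.646 = 2.7056
χ² = 18.5073 + 0.3653 + 9.1668 + 7.5473 + 0.0005 + 5.4137 + 8.1565 + 0.5469 + 2.7056 = 52.41

52.41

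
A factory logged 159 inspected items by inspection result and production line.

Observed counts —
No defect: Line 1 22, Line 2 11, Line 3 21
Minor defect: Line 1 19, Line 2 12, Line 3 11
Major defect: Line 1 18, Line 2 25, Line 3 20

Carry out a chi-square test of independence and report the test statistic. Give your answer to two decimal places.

Row totals: 54, 42, 63. Column totals: 59, 48, 52. Grand total N = 159.
Expected counts (row total × column total / N):
  No defect, Line 1: 54×59/159 = 20.038
  No defect, Line 2: 54×48/159 = 16.302
  No defect, Line 3: 54×52/159 = 17.660
  Minor defect, Line 1: 42×59/159 = 15.585
  Minor defect, Line 2: 42×48/159 = 12.679
  Minor defect, Line 3: 42×52/159 = 13.736
  Major defect, Line 1: 63×59/159 = 23.377
  Major defect, Line 2: 63×48/159 = 19.019
  Major defect, Line 3: 63×52/159 = 20.604
Contributions (O − E)²/E:
  (22 − 20.038)²/20.038 = 0.1921
  (11 − 16.302)²/16.302 = 1.7244
  (21 − 17.660)²/17.660 = 0.6317
  (19 − 15.585)²/15.585 = 0.7483
  (12 − 12.679)²/12.679 = 0.0364
  (11 − 13.736)²/13.736 = 0.5450
  (18 − 23.377)²/23.377 = 1.2368
  (25 − 19.019)²/19.019 = 1.8809
  (20 − 20.604)²/20.604 = 0.0177
χ² = 0.1921 + 1.7244 + 0.6317 + 0.7483 + 0.0364 + 0.5450 + 1.2368 + 1.8809 + 0.0177 = 7.01

7.01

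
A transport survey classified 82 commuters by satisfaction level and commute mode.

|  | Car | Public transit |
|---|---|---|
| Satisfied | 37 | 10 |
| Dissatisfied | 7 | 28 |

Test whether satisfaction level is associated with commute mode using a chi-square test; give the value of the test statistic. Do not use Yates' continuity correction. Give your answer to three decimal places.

27.821

Row totals: 47, 35. Column totals: 44, 38. Grand total N = 82.
Expected counts (row total × column total / N):
  Satisfied, Car: 47×44/82 = 25.2195
  Satisfied, Public transit: 47×38/82 = 21.7805
  Dissatisfied, Car: 35×44/82 = 18.7805
  Dissatisfied, Public transit: 35×38/82 = 16.2195
Contributions (O − E)²/E:
  (37 − 25.2195)²/25.2195 = 5.5029
  (10 − 21.7805)²/21.7805 = 6.3718
  (7 − 18.7805)²/18.7805 = 7.3896
  (28 − 16.2195)²/16.2195 = 8.5564
χ² = 5.5029 + 6.3718 + 7.3896 + 8.5564 = 27.821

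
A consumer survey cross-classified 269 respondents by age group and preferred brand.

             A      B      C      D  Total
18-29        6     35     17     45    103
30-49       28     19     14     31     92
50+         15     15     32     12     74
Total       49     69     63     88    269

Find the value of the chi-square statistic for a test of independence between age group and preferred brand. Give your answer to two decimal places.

Grand total N = 269.
Expected counts (row total × column total / N):
  18-29, A: 103×49/269 = 18.7621
  18-29, B: 103×69/269 = 26.4201
  18-29, C: 103×63/269 = 24.1227
  18-29, D: 103×88/269 = 33.6952
  30-49, A: 92×49/269 = 16.7584
  30-49, B: 92×69/269 = 23.5985
  30-49, C: 92×63/269 = 21.5465
  30-49, D: 92×88/269 = 30.0967
  50+, A: 74×49/269 = 13.4796
  50+, B: 74×69/269 = 18.9814
  50+, C: 74×63/269 = 17.3309
  50+, D: 74×88/269 = 24.2082
Contributions (O − E)²/E:
  (6 − 18.7621)²/18.7621 = 8.6809
  (35 − 26.4201)²/26.4201 = 2.7863
  (17 − 24.1227)²/24.1227 = 2.1031
  (45 − 33.6952)²/33.6952 = 3.7928
  (28 − 16.7584)²/16.7584 = 7.5409
  (19 − 23.5985)²/23.5985 = 0.8961
  (14 − 21.5465)²/21.5465 = 2.6431
  (31 − 30.0967)²/30.0967 = 0.0271
  (15 − 13.4796)²/13.4796 = 0.1715
  (15 − 18.9814)²/18.9814 = 0.8351
  (32 − 17.3309)²/17.3309 = 12.4161
  (12 − 24.2082)²/24.2082 = 6.1566
χ² = 8.6809 + 2.7863 + 2.1031 + 3.7928 + 7.5409 + 0.8961 + 2.6431 + 0.0271 + 0.1715 + 0.8351 + 12.4161 + 6.1566 = 48.05

48.05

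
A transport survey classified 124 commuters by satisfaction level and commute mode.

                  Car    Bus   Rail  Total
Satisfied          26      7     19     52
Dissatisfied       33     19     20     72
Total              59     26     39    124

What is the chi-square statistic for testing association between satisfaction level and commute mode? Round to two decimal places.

Grand total N = 124.
Expected counts (row total × column total / N):
  Satisfied, Car: 52×59/124 = 24.742
  Satisfied, Bus: 52×26/124 = 10.903
  Satisfied, Rail: 52×39/124 = 16.355
  Dissatisfied, Car: 72×59/124 = 34.258
  Dissatisfied, Bus: 72×26/124 = 15.097
  Dissatisfied, Rail: 72×39/124 = 22.645
Contributions (O − E)²/E:
  (26 − 24.742)²/24.742 = 0.0640
  (7 − 10.903)²/10.903 = 1.3972
  (19 − 16.355)²/16.355 = 0.4278
  (33 − 34.258)²/34.258 = 0.0462
  (19 − 15.097)²/15.097 = 1.0090
  (20 − 22.645)²/22.645 = 0.3089
χ² = 0.0640 + 1.3972 + 0.4278 + 0.0462 + 1.0090 + 0.3089 = 3.25

3.25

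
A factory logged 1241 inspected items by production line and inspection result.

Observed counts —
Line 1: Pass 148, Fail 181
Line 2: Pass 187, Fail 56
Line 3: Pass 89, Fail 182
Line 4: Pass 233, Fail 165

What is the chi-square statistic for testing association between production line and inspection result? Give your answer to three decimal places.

113.563

Row totals: 329, 243, 271, 398. Column totals: 657, 584. Grand total N = 1241.
Expected counts (row total × column total / N):
  Line 1, Pass: 329×657/1241 = 174.1765
  Line 1, Fail: 329×584/1241 = 154.8235
  Line 2, Pass: 243×657/1241 = 128.6471
  Line 2, Fail: 243×584/1241 = 114.3529
  Line 3, Pass: 271×657/1241 = 143.4706
  Line 3, Fail: 271×584/1241 = 127.5294
  Line 4, Pass: 398×657/1241 = 210.7059
  Line 4, Fail: 398×584/1241 = 187.2941
Contributions (O − E)²/E:
  (148 − 174.1765)²/174.1765 = 3.9340
  (181 − 154.8235)²/154.8235 = 4.4257
  (187 − 128.6471)²/128.6471 = 26.4682
  (56 − 114.3529)²/114.3529 = 29.7768
  (89 − 143.4706)²/143.4706 = 20.6805
  (182 − 127.5294)²/127.5294 = 23.2656
  (233 − 210.7059)²/210.7059 = 2.3589
  (165 − 187.2941)²/187.2941 = 2.6537
χ² = 3.9340 + 4.4257 + 26.4682 + 29.7768 + 20.6805 + 23.2656 + 2.3589 + 2.6537 = 113.563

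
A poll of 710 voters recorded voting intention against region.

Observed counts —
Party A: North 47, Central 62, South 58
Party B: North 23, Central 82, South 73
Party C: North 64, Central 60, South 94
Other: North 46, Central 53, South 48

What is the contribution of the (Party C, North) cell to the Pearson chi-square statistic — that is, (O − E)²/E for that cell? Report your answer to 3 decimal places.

Row total (Party C) = 218; column total (North) = 180; N = 710.
Expected count E = 218 × 180 / 710 = 55.2676.
Contribution = (O − E)²/E = (64 − 55.2676)² / 55.2676 = 1.380.

1.380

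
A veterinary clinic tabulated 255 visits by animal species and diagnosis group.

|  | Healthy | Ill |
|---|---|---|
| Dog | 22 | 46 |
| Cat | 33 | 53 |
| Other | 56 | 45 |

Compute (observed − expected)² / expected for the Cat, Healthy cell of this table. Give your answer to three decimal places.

Row total (Cat) = 86; column total (Healthy) = 111; N = 255.
Expected count E = 86 × 111 / 255 = 37.43529.
Contribution = (O − E)²/E = (33 − 37.43529)² / 37.43529 = 0.525.

0.525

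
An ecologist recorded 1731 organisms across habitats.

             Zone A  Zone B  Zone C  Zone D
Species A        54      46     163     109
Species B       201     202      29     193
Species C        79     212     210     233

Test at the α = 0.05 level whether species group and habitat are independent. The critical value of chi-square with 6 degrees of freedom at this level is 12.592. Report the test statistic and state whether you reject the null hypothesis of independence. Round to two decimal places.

Row totals: 372, 625, 734. Column totals: 334, 460, 402, 535. Grand total N = 1731.
Expected counts (row total × column total / N):
  Species A, Zone A: 372×334/1731 = 71.7782
  Species A, Zone B: 372×460/1731 = 98.8562
  Species A, Zone C: 372×402/1731 = 86.3917
  Species A, Zone D: 372×535/1731 = 114.9740
  Species B, Zone A: 625×334/1731 = 120.5950
  Species B, Zone B: 625×460/1731 = 166.0890
  Species B, Zone C: 625×402/1731 = 145.1473
  Species B, Zone D: 625×535/1731 = 193.1687
  Species C, Zone A: 734×334/1731 = 141.6268
  Species C, Zone B: 734×460/1731 = 195.0549
  Species C, Zone C: 734×402/1731 = 170.4610
  Species C, Zone D: 734×535/1731 = 226.8573
Contributions (O − E)²/E:
  (54 − 71.7782)²/71.7782 = 4.4033
  (46 − 98.8562)²/98.8562 = 28.2610
  (163 − 86.3917)²/86.3917 = 67.9328
  (109 − 114.9740)²/114.9740 = 0.3104
  (201 − 120.5950)²/120.5950 = 53.6089
  (202 − 166.0890)²/166.0890 = 7.7645
  (29 − 145.1473)²/145.1473 = 92.9414
  (193 − 193.1687)²/193.1687 = 0.0001
  (79 − 141.6268)²/141.6268 = 27.6933
  (212 − 195.0549)²/195.0549 = 1.4721
  (210 − 170.4610)²/170.4610 = 9.1712
  (233 − 226.8573)²/226.8573 = 0.1663
χ² = 4.4033 + 28.2610 + 67.9328 + 0.3104 + 53.6089 + 7.7645 + 92.9414 + 0.0001 + 27.6933 + 1.4721 + 9.1712 + 0.1663 = 293.73
df = (3−1)(4−1) = 6. Since 293.73 > 12.592, reject the null hypothesis of independence at α = 0.05.

293.73; reject H₀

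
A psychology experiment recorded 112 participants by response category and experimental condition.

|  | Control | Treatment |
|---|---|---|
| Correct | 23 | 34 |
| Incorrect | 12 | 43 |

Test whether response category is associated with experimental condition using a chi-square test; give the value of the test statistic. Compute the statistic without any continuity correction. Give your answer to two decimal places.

4.47

Row totals: 57, 55. Column totals: 35, 77. Grand total N = 112.
Expected counts (row total × column total / N):
  Correct, Control: 57×35/112 = 17.8125
  Correct, Treatment: 57×77/112 = 39.1875
  Incorrect, Control: 55×35/112 = 17.1875
  Incorrect, Treatment: 55×77/112 = 37.8125
Contributions (O − E)²/E:
  (23 − 17.8125)²/17.8125 = 1.5107
  (34 − 39.1875)²/39.1875 = 0.6867
  (12 − 17.1875)²/17.1875 = 1.5657
  (43 − 37.8125)²/37.8125 = 0.7117
χ² = 1.5107 + 0.6867 + 1.5657 + 0.7117 = 4.47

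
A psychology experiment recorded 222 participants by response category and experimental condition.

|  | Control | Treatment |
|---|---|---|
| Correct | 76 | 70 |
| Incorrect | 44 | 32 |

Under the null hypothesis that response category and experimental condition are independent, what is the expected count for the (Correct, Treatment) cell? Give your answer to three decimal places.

Row total (Correct) = 146; column total (Treatment) = 102; grand total N = 222.
Expected count = (row total × column total) / N = 146 × 102 / 222 = 67.081.

67.081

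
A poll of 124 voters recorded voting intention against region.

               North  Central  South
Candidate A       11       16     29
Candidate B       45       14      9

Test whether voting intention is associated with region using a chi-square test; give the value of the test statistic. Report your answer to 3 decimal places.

Row totals: 56, 68. Column totals: 56, 30, 38. Grand total N = 124.
Expected counts (row total × column total / N):
  Candidate A, North: 56×56/124 = 25.2903
  Candidate A, Central: 56×30/124 = 13.5484
  Candidate A, South: 56×38/124 = 17.1613
  Candidate B, North: 68×56/124 = 30.7097
  Candidate B, Central: 68×30/124 = 16.4516
  Candidate B, South: 68×38/124 = 20.8387
Contributions (O − E)²/E:
  (11 − 25.2903)²/25.2903 = 8.0747
  (16 − 13.5484)²/13.5484 = 0.4436
  (29 − 17.1613)²/17.1613 = 8.1669
  (45 − 30.7097)²/30.7097 = 6.6498
  (14 − 16.4516)²/16.4516 = 0.3653
  (9 − 20.8387)²/20.8387 = 6.7257
χ² = 8.0747 + 0.4436 + 8.1669 + 6.6498 + 0.3653 + 6.7257 = 30.426

30.426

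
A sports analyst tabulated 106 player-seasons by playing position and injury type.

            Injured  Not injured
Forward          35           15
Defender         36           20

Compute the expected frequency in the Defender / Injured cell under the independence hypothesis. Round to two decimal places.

Row total (Defender) = 56; column total (Injured) = 71; grand total N = 106.
Expected count = (row total × column total) / N = 56 × 71 / 106 = 37.51.

37.51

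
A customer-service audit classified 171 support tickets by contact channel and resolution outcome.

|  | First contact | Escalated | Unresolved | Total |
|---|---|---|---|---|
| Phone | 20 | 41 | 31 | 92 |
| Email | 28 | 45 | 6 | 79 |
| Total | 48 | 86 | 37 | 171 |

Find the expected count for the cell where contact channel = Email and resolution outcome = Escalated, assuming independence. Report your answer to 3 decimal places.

39.731

Row total (Email) = 79; column total (Escalated) = 86; grand total N = 171.
Expected count = (row total × column total) / N = 79 × 86 / 171 = 39.731.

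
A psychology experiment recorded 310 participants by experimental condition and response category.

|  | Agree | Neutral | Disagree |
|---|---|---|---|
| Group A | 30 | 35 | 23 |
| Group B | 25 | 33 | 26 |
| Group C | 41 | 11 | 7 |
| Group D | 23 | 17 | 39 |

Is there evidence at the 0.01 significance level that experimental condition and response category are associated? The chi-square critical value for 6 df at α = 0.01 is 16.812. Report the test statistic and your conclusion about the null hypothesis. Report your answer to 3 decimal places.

44.354; reject H₀

Row totals: 88, 84, 59, 79. Column totals: 119, 96, 95. Grand total N = 310.
Expected counts (row total × column total / N):
  Group A, Agree: 88×119/310 = 33.78065
  Group A, Neutral: 88×96/310 = 27.25161
  Group A, Disagree: 88×95/310 = 26.96774
  Group B, Agree: 84×119/310 = 32.24516
  Group B, Neutral: 84×96/310 = 26.01290
  Group B, Disagree: 84×95/310 = 25.74194
  Group C, Agree: 59×119/310 = 22.64839
  Group C, Neutral: 59×96/310 = 18.27097
  Group C, Disagree: 59×95/310 = 18.08065
  Group D, Agree: 79×119/310 = 30.32581
  Group D, Neutral: 79×96/310 = 24.46452
  Group D, Disagree: 79×95/310 = 24.20968
Contributions (O − E)²/E:
  (30 − 33.78065)²/33.78065 = 0.4231
  (35 − 27.25161)²/27.25161 = 2.2031
  (23 − 26.96774)²/26.96774 = 0.5838
  (25 − 32.24516)²/32.24516 = 1.6279
  (33 − 26.01290)²/26.01290 = 1.8767
  (26 − 25.74194)²/25.74194 = 0.0026
  (41 − 22.64839)²/22.64839 = 14.8700
  (11 − 18.27097)²/18.27097 = 2.8935
  (7 − 18.08065)²/18.08065 = 6.7907
  (23 − 30.32581)²/30.32581 = 1.7697
  (17 − 24.46452)²/24.46452 = 2.2775
  (39 − 24.20968)²/24.20968 = 9.0358
χ² = 0.4231 + 2.2031 + 0.5838 + 1.6279 + 1.8767 + 0.0026 + 14.8700 + 2.8935 + 6.7907 + 1.7697 + 2.2775 + 9.0358 = 44.354
df = (4−1)(3−1) = 6. Since 44.354 > 16.812, reject the null hypothesis of independence at α = 0.01.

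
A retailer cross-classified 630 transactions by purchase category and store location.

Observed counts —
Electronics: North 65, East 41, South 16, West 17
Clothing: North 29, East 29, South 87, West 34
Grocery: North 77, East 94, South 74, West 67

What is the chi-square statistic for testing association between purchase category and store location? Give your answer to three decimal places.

84.531

Row totals: 139, 179, 312. Column totals: 171, 164, 177, 118. Grand total N = 630.
Expected counts (row total × column total / N):
  Electronics, North: 139×171/630 = 37.7286
  Electronics, East: 139×164/630 = 36.1841
  Electronics, South: 139×177/630 = 39.0524
  Electronics, West: 139×118/630 = 26.0349
  Clothing, North: 179×171/630 = 48.5857
  Clothing, East: 179×164/630 = 46.5968
  Clothing, South: 179×177/630 = 50.2905
  Clothing, West: 179×118/630 = 33.5270
  Grocery, North: 312×171/630 = 84.6857
  Grocery, East: 312×164/630 = 81.2190
  Grocery, South: 312×177/630 = 87.6571
  Grocery, West: 312×118/630 = 58.4381
Contributions (O − E)²/E:
  (65 − 37.7286)²/37.7286 = 19.7126
  (41 − 36.1841)²/36.1841 = 0.6410
  (16 − 39.0524)²/39.0524 = 13.6077
  (17 − 26.0349)²/26.0349 = 3.1354
  (29 − 48.5857)²/48.5857 = 7.8953
  (29 − 46.5968)²/46.5968 = 6.6452
  (87 − 50.2905)²/50.2905 = 26.7961
  (34 − 33.5270)²/33.5270 = 0.0067
  (77 − 84.6857)²/84.6857 = 0.6975
  (94 − 81.2190)²/81.2190 = 2.0113
  (74 − 87.6571)²/87.6571 = 2.1278
  (67 − 58.4381)²/58.4381 = 1.2544
χ² = 19.7126 + 0.6410 + 13.6077 + 3.1354 + 7.8953 + 6.6452 + 26.7961 + 0.0067 + 0.6975 + 2.0113 + 2.1278 + 1.2544 = 84.531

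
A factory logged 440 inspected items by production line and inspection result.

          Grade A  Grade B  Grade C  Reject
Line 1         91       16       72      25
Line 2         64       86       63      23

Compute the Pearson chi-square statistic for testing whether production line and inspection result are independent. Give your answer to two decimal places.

51.37

Row totals: 204, 236. Column totals: 155, 102, 135, 48. Grand total N = 440.
Expected counts (row total × column total / N):
  Line 1, Grade A: 204×155/440 = 71.864
  Line 1, Grade B: 204×102/440 = 47.291
  Line 1, Grade C: 204×135/440 = 62.591
  Line 1, Reject: 204×48/440 = 22.255
  Line 2, Grade A: 236×155/440 = 83.136
  Line 2, Grade B: 236×102/440 = 54.709
  Line 2, Grade C: 236×135/440 = 72.409
  Line 2, Reject: 236×48/440 = 25.745
Contributions (O − E)²/E:
  (91 − 71.864)²/71.864 = 5.0955
  (16 − 47.291)²/47.291 = 20.7043
  (72 − 62.591)²/62.591 = 1.4144
  (25 − 22.255)²/22.255 = 0.3386
  (64 − 83.136)²/83.136 = 4.4047
  (86 − 54.709)²/54.709 = 17.8970
  (63 − 72.409)²/72.409 = 1.2226
  (23 − 25.745)²/25.745 = 0.2927
χ² = 5.0955 + 20.7043 + 1.4144 + 0.3386 + 4.4047 + 17.8970 + 1.2226 + 0.2927 = 51.37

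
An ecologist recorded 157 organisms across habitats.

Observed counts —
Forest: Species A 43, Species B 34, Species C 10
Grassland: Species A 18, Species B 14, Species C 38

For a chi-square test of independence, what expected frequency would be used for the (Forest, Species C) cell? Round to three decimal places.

26.599

Row total (Forest) = 87; column total (Species C) = 48; grand total N = 157.
Expected count = (row total × column total) / N = 87 × 48 / 157 = 26.599.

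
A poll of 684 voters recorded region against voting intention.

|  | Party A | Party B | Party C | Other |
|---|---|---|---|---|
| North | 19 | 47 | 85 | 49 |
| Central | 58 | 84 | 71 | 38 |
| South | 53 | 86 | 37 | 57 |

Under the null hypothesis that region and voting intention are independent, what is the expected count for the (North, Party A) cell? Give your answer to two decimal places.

38.01

Row total (North) = 200; column total (Party A) = 130; grand total N = 684.
Expected count = (row total × column total) / N = 200 × 130 / 684 = 38.01.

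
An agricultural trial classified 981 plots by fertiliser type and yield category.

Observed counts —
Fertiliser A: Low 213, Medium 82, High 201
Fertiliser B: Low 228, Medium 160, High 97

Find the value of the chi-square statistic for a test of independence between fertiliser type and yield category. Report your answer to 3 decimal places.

Row totals: 496, 485. Column totals: 441, 242, 298. Grand total N = 981.
Expected counts (row total × column total / N):
  Fertiliser A, Low: 496×441/981 = 222.9725
  Fertiliser A, Medium: 496×242/981 = 122.3568
  Fertiliser A, High: 496×298/981 = 150.6707
  Fertiliser B, Low: 485×441/981 = 218.0275
  Fertiliser B, Medium: 485×242/981 = 119.6432
  Fertiliser B, High: 485×298/981 = 147.3293
Contributions (O − E)²/E:
  (213 − 222.9725)²/222.9725 = 0.4460
  (82 − 122.3568)²/122.3568 = 13.3108
  (201 − 150.6707)²/150.6707 = 16.8118
  (228 − 218.0275)²/218.0275 = 0.4561
  (160 − 119.6432)²/119.6432 = 13.6127
  (97 − 147.3293)²/147.3293 = 17.1930
χ² = 0.4460 + 13.3108 + 16.8118 + 0.4561 + 13.6127 + 17.1930 = 61.830

61.830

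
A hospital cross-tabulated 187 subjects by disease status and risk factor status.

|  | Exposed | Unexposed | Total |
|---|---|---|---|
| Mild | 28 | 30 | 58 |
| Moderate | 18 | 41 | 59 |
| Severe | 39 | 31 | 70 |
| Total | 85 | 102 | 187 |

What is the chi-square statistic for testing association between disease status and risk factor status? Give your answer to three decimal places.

Grand total N = 187.
Expected counts (row total × column total / N):
  Mild, Exposed: 58×85/187 = 26.3636
  Mild, Unexposed: 58×102/187 = 31.6364
  Moderate, Exposed: 59×85/187 = 26.8182
  Moderate, Unexposed: 59×102/187 = 32.1818
  Severe, Exposed: 70×85/187 = 31.8182
  Severe, Unexposed: 70×102/187 = 38.1818
Contributions (O − E)²/E:
  (28 − 26.3636)²/26.3636 = 0.1016
  (30 − 31.6364)²/31.6364 = 0.0846
  (18 − 26.8182)²/26.8182 = 2.8995
  (41 − 32.1818)²/32.1818 = 2.4163
  (39 − 31.8182)²/31.8182 = 1.6210
  (31 − 38.1818)²/38.1818 = 1.3509
χ² = 0.1016 + 0.0846 + 2.8995 + 2.4163 + 1.6210 + 1.3509 = 8.474

8.474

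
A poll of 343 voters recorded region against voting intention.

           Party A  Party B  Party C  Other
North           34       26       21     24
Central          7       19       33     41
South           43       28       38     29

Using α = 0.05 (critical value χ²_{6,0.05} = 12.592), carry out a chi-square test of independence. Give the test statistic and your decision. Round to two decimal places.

Row totals: 105, 100, 138. Column totals: 84, 73, 92, 94. Grand total N = 343.
Expected counts (row total × column total / N):
  North, Party A: 105×84/343 = 25.714
  North, Party B: 105×73/343 = 22.347
  North, Party C: 105×92/343 = 28.163
  North, Other: 105×94/343 = 28.776
  Central, Party A: 100×84/343 = 24.490
  Central, Party B: 100×73/343 = 21.283
  Central, Party C: 100×92/343 = 26.822
  Central, Other: 100×94/343 = 27.405
  South, Party A: 138×84/343 = 33.796
  South, Party B: 138×73/343 = 29.370
  South, Party C: 138×92/343 = 37.015
  South, Other: 138×94/343 = 37.819
Contributions (O − E)²/E:
  (34 − 25.714)²/25.714 = 2.6701
  (26 − 22.347)²/22.347 = 0.5971
  (21 − 28.163)²/28.163 = 1.8218
  (24 − 28.776)²/28.776 = 0.7927
  (7 − 24.490)²/24.490 = 12.4908
  (19 − 21.283)²/21.283 = 0.2449
  (33 − 26.822)²/26.822 = 1.4230
  (41 − 27.405)²/27.405 = 6.7442
  (43 − 33.796)²/33.796 = 2.5066
  (28 − 29.370)²/29.370 = 0.0639
  (38 − 37.015)²/37.015 = 0.0262
  (29 − 37.819)²/37.819 = 2.0565
χ² = 2.6701 + 0.5971 + 1.8218 + 0.7927 + 12.4908 + 0.2449 + 1.4230 + 6.7442 + 2.5066 + 0.0639 + 0.0262 + 2.0565 = 31.44
df = (3−1)(4−1) = 6. Since 31.44 > 12.592, reject the null hypothesis of independence at α = 0.05.

31.44; reject H₀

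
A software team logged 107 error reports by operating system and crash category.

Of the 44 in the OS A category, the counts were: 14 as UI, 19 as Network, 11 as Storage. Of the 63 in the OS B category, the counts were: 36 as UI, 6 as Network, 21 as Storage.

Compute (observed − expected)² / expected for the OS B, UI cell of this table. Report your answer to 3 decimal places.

Row total (OS B) = 63; column total (UI) = 50; N = 107.
Expected count E = 63 × 50 / 107 = 29.4393.
Contribution = (O − E)²/E = (36 − 29.4393)² / 29.4393 = 1.462.

1.462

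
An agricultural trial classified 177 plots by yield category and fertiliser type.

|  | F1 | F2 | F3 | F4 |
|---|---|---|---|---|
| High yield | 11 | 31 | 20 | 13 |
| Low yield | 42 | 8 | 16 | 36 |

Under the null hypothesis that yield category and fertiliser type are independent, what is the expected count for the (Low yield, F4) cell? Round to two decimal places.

28.24

Row total (Low yield) = 102; column total (F4) = 49; grand total N = 177.
Expected count = (row total × column total) / N = 102 × 49 / 177 = 28.24.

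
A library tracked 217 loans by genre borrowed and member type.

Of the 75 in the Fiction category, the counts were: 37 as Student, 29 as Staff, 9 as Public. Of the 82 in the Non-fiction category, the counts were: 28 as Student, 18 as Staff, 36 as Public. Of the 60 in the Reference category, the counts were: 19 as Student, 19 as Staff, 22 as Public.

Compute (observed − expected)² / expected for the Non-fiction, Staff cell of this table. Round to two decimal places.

Row total (Non-fiction) = 82; column total (Staff) = 66; N = 217.
Expected count E = 82 × 66 / 217 = 24.940.
Contribution = (O − E)²/E = (18 − 24.940)² / 24.940 = 1.93.

1.93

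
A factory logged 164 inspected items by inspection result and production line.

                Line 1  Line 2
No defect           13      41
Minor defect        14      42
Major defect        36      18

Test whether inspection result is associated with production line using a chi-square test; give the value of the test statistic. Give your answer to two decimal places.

Row totals: 54, 56, 54. Column totals: 63, 101. Grand total N = 164.
Expected counts (row total × column total / N):
  No defect, Line 1: 54×63/164 = 20.744
  No defect, Line 2: 54×101/164 = 33.256
  Minor defect, Line 1: 56×63/164 = 21.512
  Minor defect, Line 2: 56×101/164 = 34.488
  Major defect, Line 1: 54×63/164 = 20.744
  Major defect, Line 2: 54×101/164 = 33.256
Contributions (O − E)²/E:
  (13 − 20.744)²/20.744 = 2.8909
  (41 − 33.256)²/33.256 = 1.8033
  (14 − 21.512)²/21.512 = 2.6232
  (42 − 34.488)²/34.488 = 1.6362
  (36 − 20.744)²/20.744 = 11.2199
  (18 − 33.256)²/33.256 = 6.9986
χ² = 2.8909 + 1.8033 + 2.6232 + 1.6362 + 11.2199 + 6.9986 = 27.17

27.17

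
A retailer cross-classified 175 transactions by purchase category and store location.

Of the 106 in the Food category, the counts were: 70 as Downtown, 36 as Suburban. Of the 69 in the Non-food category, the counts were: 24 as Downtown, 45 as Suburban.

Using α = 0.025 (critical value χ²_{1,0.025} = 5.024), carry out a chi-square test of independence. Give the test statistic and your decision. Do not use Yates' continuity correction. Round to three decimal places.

16.422; reject H₀

Row totals: 106, 69. Column totals: 94, 81. Grand total N = 175.
Expected counts (row total × column total / N):
  Food, Downtown: 106×94/175 = 56.9371
  Food, Suburban: 106×81/175 = 49.0629
  Non-food, Downtown: 69×94/175 = 37.0629
  Non-food, Suburban: 69×81/175 = 31.9371
Contributions (O − E)²/E:
  (70 − 56.9371)²/56.9371 = 2.9970
  (36 − 49.0629)²/49.0629 = 3.4780
  (24 − 37.0629)²/37.0629 = 4.6040
  (45 − 31.9371)²/31.9371 = 5.3430
χ² = 2.9970 + 3.4780 + 4.6040 + 5.3430 = 16.422
df = (2−1)(2−1) = 1. Since 16.422 > 5.024, reject the null hypothesis of independence at α = 0.025.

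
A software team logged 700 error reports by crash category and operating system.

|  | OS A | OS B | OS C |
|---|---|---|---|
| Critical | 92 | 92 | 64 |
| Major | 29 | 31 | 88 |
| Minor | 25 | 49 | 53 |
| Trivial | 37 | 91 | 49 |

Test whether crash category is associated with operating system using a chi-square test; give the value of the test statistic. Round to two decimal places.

71.71

Row totals: 248, 148, 127, 177. Column totals: 183, 263, 254. Grand total N = 700.
Expected counts (row total × column total / N):
  Critical, OS A: 248×183/700 = 64.834
  Critical, OS B: 248×263/700 = 93.177
  Critical, OS C: 248×254/700 = 89.989
  Major, OS A: 148×183/700 = 38.691
  Major, OS B: 148×263/700 = 55.606
  Major, OS C: 148×254/700 = 53.703
  Minor, OS A: 127×183/700 = 33.201
  Minor, OS B: 127×263/700 = 47.716
  Minor, OS C: 127×254/700 = 46.083
  Trivial, OS A: 177×183/700 = 46.273
  Trivial, OS B: 177×263/700 = 66.501
  Trivial, OS C: 177×254/700 = 64.226
Contributions (O − E)²/E:
  (92 − 64.834)²/64.834 = 11.3828
  (92 − 93.177)²/93.177 = 0.0149
  (64 − 89.989)²/89.989 = 7.5057
  (29 − 38.691)²/38.691 = 2.4273
  (31 − 55.606)²/55.606 = 10.8883
  (88 − 53.703)²/53.703 = 21.9035
  (25 − 33.201)²/33.201 = 2.0257
  (49 − 47.716)²/47.716 = 0.0346
  (53 − 46.083)²/46.083 = 1.0382
  (37 − 46.273)²/46.273 = 1.8583
  (91 − 66.501)²/66.501 = 9.0254
  (49 − 64.226)²/64.226 = 3.6096
χ² = 11.3828 + 0.0149 + 7.5057 + 2.4273 + 10.8883 + 21.9035 + 2.0257 + 0.0346 + 1.0382 + 1.8583 + 9.0254 + 3.6096 = 71.71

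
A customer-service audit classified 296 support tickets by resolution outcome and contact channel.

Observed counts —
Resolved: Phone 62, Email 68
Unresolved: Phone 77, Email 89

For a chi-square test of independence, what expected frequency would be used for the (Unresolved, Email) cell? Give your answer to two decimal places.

Row total (Unresolved) = 166; column total (Email) = 157; grand total N = 296.
Expected count = (row total × column total) / N = 166 × 157 / 296 = 88.05.

88.05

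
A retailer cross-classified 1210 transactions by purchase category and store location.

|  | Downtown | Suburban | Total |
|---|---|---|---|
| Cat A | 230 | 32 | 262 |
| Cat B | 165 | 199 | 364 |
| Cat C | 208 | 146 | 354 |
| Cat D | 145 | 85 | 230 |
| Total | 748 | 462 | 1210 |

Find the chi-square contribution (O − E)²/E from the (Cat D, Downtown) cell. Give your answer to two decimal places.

0.06

Row total (Cat D) = 230; column total (Downtown) = 748; N = 1210.
Expected count E = 230 × 748 / 1210 = 142.182.
Contribution = (O − E)²/E = (145 − 142.182)² / 142.182 = 0.06.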